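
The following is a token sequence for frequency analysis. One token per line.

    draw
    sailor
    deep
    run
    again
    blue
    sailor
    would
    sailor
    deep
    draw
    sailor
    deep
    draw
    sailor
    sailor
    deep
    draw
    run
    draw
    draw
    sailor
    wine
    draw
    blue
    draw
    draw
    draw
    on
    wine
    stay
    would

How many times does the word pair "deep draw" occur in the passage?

3

Scanning the 31 overlapping bigram windows for "deep draw":
  position 10–11: deep draw
  position 13–14: deep draw
  position 17–18: deep draw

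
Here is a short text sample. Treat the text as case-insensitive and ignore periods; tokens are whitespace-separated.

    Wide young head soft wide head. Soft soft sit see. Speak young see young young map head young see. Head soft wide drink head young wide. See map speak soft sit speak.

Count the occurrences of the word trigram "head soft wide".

2

Scanning the 30 overlapping trigram windows for "head soft wide":
  position 3–5: head soft wide
  position 20–22: head soft wide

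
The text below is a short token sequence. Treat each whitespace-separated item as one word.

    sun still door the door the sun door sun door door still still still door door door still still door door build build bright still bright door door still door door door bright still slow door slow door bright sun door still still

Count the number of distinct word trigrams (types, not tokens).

43 tokens → 41 trigram windows in total.
Repeated trigrams (each contributes count−1 duplicates):
  door door still: 3
  door still still: 3
  still door door: 3
  door door door: 2
  still still door: 2
8 duplicate windows → 41 − 8 = 33 distinct.

33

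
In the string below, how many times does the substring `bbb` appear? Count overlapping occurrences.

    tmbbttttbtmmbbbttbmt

Sliding a length-3 window over the 20 characters (18 positions):
  position 13–15: bbb

1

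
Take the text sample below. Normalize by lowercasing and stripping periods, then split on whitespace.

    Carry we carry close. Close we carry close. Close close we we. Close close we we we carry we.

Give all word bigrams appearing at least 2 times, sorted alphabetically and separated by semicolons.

Bigram counts meeting the condition (at least 2 times):
  carry close: 2
  carry we: 2
  close close: 4
  close we: 3
  we carry: 3
  we we: 3

carry close; carry we; close close; close we; we carry; we we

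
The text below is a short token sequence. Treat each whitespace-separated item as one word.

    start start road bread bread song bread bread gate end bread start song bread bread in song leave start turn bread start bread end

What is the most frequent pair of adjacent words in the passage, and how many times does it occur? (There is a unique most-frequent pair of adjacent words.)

Bigram frequencies (highest first):
  bread bread: 3
  song bread: 2
  bread start: 2
  start start: 1
  start road: 1
  road bread: 1
  … (13 more, each ≤ 1)

"bread bread", 3 times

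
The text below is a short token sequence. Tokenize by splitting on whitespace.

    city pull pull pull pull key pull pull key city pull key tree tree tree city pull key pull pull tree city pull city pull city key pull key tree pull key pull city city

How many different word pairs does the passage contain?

35 tokens → 34 bigram windows in total.
Repeated bigrams (each contributes count−1 duplicates):
  pull key: 6
  city pull: 5
  pull pull: 5
  key pull: 4
  pull city: 3
  key tree: 2
  tree city: 2
  tree tree: 2
21 duplicate windows → 34 − 21 = 13 distinct.

13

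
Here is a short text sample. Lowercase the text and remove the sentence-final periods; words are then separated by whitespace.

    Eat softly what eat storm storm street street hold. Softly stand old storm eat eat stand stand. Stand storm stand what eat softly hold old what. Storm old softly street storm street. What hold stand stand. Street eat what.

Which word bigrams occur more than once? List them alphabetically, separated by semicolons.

eat softly; stand stand; storm street; what eat

Bigram counts meeting the condition (more than once):
  eat softly: 2
  stand stand: 3
  storm street: 2
  what eat: 2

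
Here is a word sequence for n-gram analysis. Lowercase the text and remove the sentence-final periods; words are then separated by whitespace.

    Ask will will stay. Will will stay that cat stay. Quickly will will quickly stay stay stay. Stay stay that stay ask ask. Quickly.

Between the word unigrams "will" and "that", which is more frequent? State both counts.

"will": 6 occurrences
"that": 2 occurrences

"will" (6 vs 2)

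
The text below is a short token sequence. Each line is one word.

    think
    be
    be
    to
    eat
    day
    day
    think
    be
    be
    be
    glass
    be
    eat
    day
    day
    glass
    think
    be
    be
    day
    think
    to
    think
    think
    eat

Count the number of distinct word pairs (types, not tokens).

17

26 tokens → 25 bigram windows in total.
Repeated bigrams (each contributes count−1 duplicates):
  be be: 4
  think be: 3
  day day: 2
  day think: 2
  eat day: 2
8 duplicate windows → 25 − 8 = 17 distinct.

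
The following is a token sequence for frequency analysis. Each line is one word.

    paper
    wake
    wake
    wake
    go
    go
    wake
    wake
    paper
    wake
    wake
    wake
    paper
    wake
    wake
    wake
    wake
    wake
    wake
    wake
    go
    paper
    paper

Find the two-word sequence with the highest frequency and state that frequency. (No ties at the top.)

"wake wake", 11 times

Bigram frequencies (highest first):
  wake wake: 11
  paper wake: 3
  wake go: 2
  wake paper: 2
  go go: 1
  go wake: 1
  … (2 more, each ≤ 1)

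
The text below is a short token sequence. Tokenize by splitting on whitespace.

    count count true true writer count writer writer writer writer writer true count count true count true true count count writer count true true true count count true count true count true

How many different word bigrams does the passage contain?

9

32 tokens → 31 bigram windows in total.
Repeated bigrams (each contributes count−1 duplicates):
  count true: 7
  true count: 6
  count count: 4
  true true: 4
  writer writer: 4
  count writer: 2
  writer count: 2
22 duplicate windows → 31 − 22 = 9 distinct.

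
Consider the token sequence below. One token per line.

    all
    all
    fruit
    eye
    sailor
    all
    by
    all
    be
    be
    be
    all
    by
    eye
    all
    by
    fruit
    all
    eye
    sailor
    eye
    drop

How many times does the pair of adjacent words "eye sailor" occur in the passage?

2

Scanning the 21 overlapping bigram windows for "eye sailor":
  position 4–5: eye sailor
  position 19–20: eye sailor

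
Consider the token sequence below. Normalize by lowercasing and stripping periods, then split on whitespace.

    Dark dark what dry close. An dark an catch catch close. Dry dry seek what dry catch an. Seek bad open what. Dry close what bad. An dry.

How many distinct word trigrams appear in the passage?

28 tokens → 26 trigram windows in total.
Repeated trigrams (each contributes count−1 duplicates):
  what dry close: 2
1 duplicate windows → 26 − 1 = 25 distinct.

25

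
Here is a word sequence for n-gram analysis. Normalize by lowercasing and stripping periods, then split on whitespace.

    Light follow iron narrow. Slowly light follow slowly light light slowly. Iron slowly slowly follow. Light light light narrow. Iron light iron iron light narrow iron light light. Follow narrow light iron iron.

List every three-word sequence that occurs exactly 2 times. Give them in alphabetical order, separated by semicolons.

Trigram counts meeting the condition (exactly 2 times):
  light iron iron: 2
  light narrow iron: 2
  narrow iron light: 2

light iron iron; light narrow iron; narrow iron light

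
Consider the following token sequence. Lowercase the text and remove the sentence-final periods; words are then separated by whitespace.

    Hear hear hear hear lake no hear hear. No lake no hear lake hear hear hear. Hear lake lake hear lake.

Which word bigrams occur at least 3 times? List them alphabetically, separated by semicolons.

Bigram counts meeting the condition (at least 3 times):
  hear hear: 7
  hear lake: 4

hear hear; hear lake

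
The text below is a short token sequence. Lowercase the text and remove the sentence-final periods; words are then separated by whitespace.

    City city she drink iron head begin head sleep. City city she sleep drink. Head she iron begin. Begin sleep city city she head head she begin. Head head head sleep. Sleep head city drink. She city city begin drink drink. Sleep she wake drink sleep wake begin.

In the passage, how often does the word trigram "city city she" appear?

3

Scanning the 46 overlapping trigram windows for "city city she":
  position 1–3: city city she
  position 10–12: city city she
  position 21–23: city city she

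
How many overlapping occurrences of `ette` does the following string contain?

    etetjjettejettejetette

3

Sliding a length-4 window over the 22 characters (19 positions):
  position 7–10: ette
  position 12–15: ette
  position 19–22: ette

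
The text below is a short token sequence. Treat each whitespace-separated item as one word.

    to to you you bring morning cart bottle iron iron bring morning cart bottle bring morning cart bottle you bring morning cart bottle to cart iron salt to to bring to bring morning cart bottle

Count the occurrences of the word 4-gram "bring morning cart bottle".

5

Scanning the 32 overlapping 4-gram windows for "bring morning cart bottle":
  position 5–8: bring morning cart bottle
  position 11–14: bring morning cart bottle
  position 15–18: bring morning cart bottle
  position 20–23: bring morning cart bottle
  position 32–35: bring morning cart bottle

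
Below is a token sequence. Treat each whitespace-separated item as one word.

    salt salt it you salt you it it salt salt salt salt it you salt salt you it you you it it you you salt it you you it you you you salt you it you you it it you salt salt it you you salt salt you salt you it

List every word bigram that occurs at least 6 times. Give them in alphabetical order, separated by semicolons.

Bigram counts meeting the condition (at least 6 times):
  it you: 9
  salt salt: 7
  you it: 7
  you salt: 7
  you you: 7

it you; salt salt; you it; you salt; you you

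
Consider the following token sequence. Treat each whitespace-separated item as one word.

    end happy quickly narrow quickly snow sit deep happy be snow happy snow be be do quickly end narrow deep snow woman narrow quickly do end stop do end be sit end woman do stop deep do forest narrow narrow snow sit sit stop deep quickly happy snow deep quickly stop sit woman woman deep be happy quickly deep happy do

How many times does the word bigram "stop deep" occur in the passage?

2

Scanning the 60 overlapping bigram windows for "stop deep":
  position 35–36: stop deep
  position 44–45: stop deep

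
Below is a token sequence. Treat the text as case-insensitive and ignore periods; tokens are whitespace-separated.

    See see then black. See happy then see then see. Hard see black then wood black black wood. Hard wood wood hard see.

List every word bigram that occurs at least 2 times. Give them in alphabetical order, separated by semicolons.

hard see; see then; then see; wood hard

Bigram counts meeting the condition (at least 2 times):
  hard see: 2
  see then: 2
  then see: 2
  wood hard: 2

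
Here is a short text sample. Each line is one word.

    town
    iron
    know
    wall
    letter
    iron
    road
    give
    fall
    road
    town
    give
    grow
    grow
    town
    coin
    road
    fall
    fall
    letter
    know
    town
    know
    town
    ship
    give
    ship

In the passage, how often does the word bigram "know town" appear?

2

Scanning the 26 overlapping bigram windows for "know town":
  position 21–22: know town
  position 23–24: know town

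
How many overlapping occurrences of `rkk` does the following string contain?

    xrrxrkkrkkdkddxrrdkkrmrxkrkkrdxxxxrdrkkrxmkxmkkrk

4

Sliding a length-3 window over the 49 characters (47 positions):
  position 5–7: rkk
  position 8–10: rkk
  position 26–28: rkk
  position 37–39: rkk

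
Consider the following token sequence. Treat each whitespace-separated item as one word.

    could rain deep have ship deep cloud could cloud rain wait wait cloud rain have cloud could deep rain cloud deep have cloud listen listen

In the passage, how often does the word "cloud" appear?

6

Scanning the 25 tokens for "cloud":
  position 7: cloud
  position 9: cloud
  position 13: cloud
  position 16: cloud
  position 20: cloud
  position 23: cloud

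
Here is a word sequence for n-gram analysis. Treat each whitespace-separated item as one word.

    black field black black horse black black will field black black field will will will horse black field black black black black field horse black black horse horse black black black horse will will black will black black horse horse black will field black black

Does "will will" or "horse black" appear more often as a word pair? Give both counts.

"will will": 3 occurrences
"horse black": 5 occurrences

"horse black" (5 vs 3)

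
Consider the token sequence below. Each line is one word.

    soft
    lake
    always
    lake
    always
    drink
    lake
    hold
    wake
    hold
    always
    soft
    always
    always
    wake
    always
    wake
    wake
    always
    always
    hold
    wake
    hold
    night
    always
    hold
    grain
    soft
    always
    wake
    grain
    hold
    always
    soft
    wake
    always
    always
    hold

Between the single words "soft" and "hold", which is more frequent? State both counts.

"soft": 4 occurrences
"hold": 7 occurrences

"hold" (7 vs 4)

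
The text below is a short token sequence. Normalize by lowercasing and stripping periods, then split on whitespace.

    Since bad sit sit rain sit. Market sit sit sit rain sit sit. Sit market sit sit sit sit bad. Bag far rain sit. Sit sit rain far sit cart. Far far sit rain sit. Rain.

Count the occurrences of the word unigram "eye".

Scanning the 36 tokens for "eye":
  (none found)

0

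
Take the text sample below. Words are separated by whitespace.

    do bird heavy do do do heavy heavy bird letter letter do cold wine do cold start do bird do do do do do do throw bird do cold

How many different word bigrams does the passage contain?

29 tokens → 28 bigram windows in total.
Repeated bigrams (each contributes count−1 duplicates):
  do do: 7
  do cold: 3
  bird do: 2
  do bird: 2
10 duplicate windows → 28 − 10 = 18 distinct.

18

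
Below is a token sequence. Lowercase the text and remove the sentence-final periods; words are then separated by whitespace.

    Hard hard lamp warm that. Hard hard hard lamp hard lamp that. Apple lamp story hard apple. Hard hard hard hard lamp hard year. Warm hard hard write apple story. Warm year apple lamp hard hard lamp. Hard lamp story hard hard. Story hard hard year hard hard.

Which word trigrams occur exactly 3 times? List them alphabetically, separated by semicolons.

Trigram counts meeting the condition (exactly 3 times):
  hard hard hard: 3
  hard lamp hard: 3

hard hard hard; hard lamp hard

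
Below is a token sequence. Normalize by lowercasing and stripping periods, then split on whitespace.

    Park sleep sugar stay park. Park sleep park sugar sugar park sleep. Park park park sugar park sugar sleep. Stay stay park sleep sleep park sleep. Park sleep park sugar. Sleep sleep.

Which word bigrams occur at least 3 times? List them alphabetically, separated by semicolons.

park park; park sleep; park sugar; sleep park

Bigram counts meeting the condition (at least 3 times):
  park park: 3
  park sleep: 6
  park sugar: 4
  sleep park: 5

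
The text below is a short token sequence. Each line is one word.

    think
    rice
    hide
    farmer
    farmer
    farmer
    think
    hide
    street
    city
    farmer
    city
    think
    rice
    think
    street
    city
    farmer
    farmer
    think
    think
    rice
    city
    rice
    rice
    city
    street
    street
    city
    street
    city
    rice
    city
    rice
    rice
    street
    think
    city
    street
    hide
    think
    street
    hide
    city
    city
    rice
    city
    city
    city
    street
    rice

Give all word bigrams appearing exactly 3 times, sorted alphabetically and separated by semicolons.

city city; farmer farmer; think rice

Bigram counts meeting the condition (exactly 3 times):
  city city: 3
  farmer farmer: 3
  think rice: 3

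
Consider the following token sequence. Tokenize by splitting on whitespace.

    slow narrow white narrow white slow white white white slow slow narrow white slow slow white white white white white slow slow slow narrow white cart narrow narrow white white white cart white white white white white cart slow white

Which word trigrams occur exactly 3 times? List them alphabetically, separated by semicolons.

Trigram counts meeting the condition (exactly 3 times):
  slow narrow white: 3
  white slow slow: 3

slow narrow white; white slow slow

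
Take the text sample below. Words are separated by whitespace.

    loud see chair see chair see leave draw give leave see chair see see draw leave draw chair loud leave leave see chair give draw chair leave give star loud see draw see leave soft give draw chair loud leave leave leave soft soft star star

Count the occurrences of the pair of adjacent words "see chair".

4

Scanning the 45 overlapping bigram windows for "see chair":
  position 2–3: see chair
  position 4–5: see chair
  position 11–12: see chair
  position 22–23: see chair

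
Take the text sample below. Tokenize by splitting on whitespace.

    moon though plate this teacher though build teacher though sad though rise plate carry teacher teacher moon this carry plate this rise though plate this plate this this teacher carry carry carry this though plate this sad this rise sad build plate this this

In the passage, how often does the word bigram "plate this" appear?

6

Scanning the 43 overlapping bigram windows for "plate this":
  position 3–4: plate this
  position 20–21: plate this
  position 24–25: plate this
  position 26–27: plate this
  position 35–36: plate this
  position 42–43: plate this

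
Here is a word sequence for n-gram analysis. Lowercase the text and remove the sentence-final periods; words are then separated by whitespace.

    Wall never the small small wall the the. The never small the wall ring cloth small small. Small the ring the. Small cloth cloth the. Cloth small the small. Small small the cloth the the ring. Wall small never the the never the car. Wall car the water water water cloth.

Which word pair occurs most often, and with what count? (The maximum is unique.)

"small small", 5 times

Bigram frequencies (highest first):
  small small: 5
  the the: 4
  small the: 4
  never the: 3
  the small: 3
  the never: 2
  … (24 more, each ≤ 2)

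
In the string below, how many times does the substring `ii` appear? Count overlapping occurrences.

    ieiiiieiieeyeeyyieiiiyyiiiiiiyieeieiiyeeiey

Sliding a length-2 window over the 43 characters (42 positions):
  position 3–4: ii
  position 4–5: ii
  position 5–6: ii
  position 8–9: ii
  position 19–20: ii
  position 20–21: ii
  position 24–25: ii
  position 25–26: ii
  position 26–27: ii
  position 27–28: ii
  … (2 more)

12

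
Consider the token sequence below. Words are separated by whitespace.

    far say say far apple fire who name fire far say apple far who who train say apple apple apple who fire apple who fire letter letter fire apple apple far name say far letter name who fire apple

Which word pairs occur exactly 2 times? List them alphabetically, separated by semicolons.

Bigram counts meeting the condition (exactly 2 times):
  apple far: 2
  apple who: 2
  far say: 2
  say apple: 2
  say far: 2

apple far; apple who; far say; say apple; say far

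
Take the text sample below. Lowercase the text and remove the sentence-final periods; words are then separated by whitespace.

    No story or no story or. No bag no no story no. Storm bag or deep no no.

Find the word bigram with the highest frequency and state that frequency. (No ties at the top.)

Bigram frequencies (highest first):
  no story: 3
  story or: 2
  or no: 2
  no no: 2
  no bag: 1
  bag no: 1
  … (6 more, each ≤ 1)

"no story", 3 times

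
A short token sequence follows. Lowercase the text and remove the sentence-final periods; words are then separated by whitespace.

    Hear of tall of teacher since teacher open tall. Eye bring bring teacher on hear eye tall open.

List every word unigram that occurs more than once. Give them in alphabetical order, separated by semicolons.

Unigram counts meeting the condition (more than once):
  bring: 2
  eye: 2
  hear: 2
  of: 2
  open: 2
  tall: 3
  teacher: 3

bring; eye; hear; of; open; tall; teacher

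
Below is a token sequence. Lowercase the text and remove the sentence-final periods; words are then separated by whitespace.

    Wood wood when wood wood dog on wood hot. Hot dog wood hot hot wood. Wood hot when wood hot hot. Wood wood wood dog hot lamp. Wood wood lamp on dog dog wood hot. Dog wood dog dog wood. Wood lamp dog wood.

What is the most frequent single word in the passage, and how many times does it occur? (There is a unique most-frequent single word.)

"wood", 19 times

Unigram frequencies (highest first):
  wood: 19
  dog: 9
  hot: 9
  lamp: 3
  when: 2
  on: 2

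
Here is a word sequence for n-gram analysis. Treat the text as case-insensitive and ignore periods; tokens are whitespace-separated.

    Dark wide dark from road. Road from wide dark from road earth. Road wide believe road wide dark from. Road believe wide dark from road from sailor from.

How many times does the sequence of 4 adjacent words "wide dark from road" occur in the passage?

Scanning the 25 overlapping 4-gram windows for "wide dark from road":
  position 2–5: wide dark from road
  position 8–11: wide dark from road
  position 17–20: wide dark from road
  position 22–25: wide dark from road

4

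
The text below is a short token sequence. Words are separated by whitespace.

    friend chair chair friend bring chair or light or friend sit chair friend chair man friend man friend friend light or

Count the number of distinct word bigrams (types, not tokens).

21 tokens → 20 bigram windows in total.
Repeated bigrams (each contributes count−1 duplicates):
  chair friend: 2
  friend chair: 2
  light or: 2
  man friend: 2
4 duplicate windows → 20 − 4 = 16 distinct.

16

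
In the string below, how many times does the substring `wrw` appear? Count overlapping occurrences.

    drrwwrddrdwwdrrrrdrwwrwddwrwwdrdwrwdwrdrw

Sliding a length-3 window over the 41 characters (39 positions):
  position 21–23: wrw
  position 26–28: wrw
  position 33–35: wrw

3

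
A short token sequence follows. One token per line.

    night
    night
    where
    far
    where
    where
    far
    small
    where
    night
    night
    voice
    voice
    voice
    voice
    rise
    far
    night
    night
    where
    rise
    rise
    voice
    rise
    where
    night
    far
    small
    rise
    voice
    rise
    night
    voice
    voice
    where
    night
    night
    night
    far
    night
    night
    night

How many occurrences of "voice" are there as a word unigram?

Scanning the 42 tokens for "voice":
  position 12: voice
  position 13: voice
  position 14: voice
  position 15: voice
  position 23: voice
  position 30: voice
  position 33: voice
  position 34: voice

8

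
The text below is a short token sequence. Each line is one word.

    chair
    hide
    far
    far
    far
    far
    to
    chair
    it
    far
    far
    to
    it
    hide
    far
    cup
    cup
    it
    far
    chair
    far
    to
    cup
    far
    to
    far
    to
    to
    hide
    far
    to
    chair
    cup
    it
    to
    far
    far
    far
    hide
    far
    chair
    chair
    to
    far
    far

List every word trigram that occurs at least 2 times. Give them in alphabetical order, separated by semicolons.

Trigram counts meeting the condition (at least 2 times):
  far far far: 3
  far far to: 2
  far to chair: 2
  to far far: 2

far far far; far far to; far to chair; to far far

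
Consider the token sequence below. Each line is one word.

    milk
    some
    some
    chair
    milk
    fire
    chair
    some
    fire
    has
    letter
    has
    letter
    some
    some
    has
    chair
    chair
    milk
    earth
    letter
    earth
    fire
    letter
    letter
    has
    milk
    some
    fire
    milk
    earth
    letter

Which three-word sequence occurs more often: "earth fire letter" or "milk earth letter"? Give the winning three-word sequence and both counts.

"earth fire letter": 1 occurrence
"milk earth letter": 2 occurrences

"milk earth letter" (2 vs 1)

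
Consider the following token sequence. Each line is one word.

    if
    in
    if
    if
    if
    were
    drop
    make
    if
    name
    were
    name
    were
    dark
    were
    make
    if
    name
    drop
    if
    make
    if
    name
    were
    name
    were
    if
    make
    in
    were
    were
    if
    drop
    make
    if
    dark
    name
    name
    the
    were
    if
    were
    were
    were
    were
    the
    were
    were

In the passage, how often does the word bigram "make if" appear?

4

Scanning the 47 overlapping bigram windows for "make if":
  position 8–9: make if
  position 16–17: make if
  position 21–22: make if
  position 34–35: make if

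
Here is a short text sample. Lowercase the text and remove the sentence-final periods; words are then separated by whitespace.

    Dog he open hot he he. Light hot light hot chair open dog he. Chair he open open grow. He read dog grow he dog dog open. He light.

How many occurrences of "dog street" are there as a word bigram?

Scanning the 28 overlapping bigram windows for "dog street":
  (none found)

0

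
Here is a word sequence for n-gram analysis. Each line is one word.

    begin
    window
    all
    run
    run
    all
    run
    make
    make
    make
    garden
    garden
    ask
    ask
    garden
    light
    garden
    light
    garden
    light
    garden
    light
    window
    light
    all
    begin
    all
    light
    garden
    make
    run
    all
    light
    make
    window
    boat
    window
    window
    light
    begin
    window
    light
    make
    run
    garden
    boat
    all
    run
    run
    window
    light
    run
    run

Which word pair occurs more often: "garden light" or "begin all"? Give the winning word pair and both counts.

"garden light" (4 vs 1)

"garden light": 4 occurrences
"begin all": 1 occurrence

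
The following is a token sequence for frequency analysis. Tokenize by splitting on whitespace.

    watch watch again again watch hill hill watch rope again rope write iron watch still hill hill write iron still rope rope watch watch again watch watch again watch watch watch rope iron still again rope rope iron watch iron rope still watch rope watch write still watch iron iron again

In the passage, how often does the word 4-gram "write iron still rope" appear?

Scanning the 48 overlapping 4-gram windows for "write iron still rope":
  position 18–21: write iron still rope

1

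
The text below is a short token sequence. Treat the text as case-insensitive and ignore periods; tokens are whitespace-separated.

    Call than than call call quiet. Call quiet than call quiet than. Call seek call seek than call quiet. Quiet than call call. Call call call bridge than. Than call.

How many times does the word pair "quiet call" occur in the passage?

Scanning the 29 overlapping bigram windows for "quiet call":
  position 6–7: quiet call

1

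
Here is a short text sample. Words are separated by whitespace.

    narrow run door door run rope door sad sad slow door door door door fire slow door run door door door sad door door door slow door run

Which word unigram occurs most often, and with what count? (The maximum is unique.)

"door", 15 times

Unigram frequencies (highest first):
  door: 15
  run: 4
  sad: 3
  slow: 3
  narrow: 1
  rope: 1
  … (1 more, each ≤ 1)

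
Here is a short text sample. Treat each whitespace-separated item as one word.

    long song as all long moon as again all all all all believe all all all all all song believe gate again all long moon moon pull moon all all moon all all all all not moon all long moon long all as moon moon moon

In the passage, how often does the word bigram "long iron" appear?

Scanning the 45 overlapping bigram windows for "long iron":
  (none found)

0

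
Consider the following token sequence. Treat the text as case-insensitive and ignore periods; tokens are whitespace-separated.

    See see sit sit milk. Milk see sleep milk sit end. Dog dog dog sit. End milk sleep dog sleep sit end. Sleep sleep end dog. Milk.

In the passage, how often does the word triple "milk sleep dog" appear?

Scanning the 25 overlapping trigram windows for "milk sleep dog":
  position 17–19: milk sleep dog

1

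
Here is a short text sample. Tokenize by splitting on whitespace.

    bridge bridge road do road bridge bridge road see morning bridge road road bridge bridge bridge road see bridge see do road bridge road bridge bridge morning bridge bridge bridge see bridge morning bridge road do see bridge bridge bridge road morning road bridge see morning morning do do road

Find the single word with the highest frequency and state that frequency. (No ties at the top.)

"bridge", 21 times

Unigram frequencies (highest first):
  bridge: 21
  road: 12
  see: 6
  morning: 6
  do: 5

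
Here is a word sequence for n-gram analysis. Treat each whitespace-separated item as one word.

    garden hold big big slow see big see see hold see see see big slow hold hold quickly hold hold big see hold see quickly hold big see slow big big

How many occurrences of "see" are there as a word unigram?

9

Scanning the 31 tokens for "see":
  position 6: see
  position 8: see
  position 9: see
  position 11: see
  position 12: see
  position 13: see
  position 22: see
  position 24: see
  position 28: see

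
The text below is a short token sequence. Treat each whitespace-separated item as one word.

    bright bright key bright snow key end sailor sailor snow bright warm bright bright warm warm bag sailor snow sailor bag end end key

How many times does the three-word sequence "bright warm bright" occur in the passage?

1

Scanning the 22 overlapping trigram windows for "bright warm bright":
  position 11–13: bright warm bright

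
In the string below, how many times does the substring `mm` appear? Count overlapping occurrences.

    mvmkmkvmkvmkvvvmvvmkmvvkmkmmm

2

Sliding a length-2 window over the 29 characters (28 positions):
  position 27–28: mm
  position 28–29: mm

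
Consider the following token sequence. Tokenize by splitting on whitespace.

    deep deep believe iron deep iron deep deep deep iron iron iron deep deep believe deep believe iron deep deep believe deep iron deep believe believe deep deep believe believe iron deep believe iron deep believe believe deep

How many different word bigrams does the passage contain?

8

38 tokens → 37 bigram windows in total.
Repeated bigrams (each contributes count−1 duplicates):
  deep believe: 8
  iron deep: 7
  deep deep: 6
  believe deep: 4
  believe iron: 4
  believe believe: 3
  deep iron: 3
  iron iron: 2
29 duplicate windows → 37 − 29 = 8 distinct.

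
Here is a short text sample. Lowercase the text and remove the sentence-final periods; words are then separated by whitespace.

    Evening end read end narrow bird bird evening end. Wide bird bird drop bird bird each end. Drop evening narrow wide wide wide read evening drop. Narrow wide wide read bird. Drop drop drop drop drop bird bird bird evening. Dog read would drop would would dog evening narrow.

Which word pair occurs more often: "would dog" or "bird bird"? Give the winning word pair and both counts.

"would dog": 1 occurrence
"bird bird": 5 occurrences

"bird bird" (5 vs 1)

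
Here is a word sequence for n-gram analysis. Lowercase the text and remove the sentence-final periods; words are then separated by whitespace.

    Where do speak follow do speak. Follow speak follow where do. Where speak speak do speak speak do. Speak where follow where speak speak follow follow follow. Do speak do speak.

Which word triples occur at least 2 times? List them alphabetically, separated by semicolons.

Trigram counts meeting the condition (at least 2 times):
  do speak follow: 2
  follow do speak: 2
  speak do speak: 3
  speak speak do: 2
  where speak speak: 2

do speak follow; follow do speak; speak do speak; speak speak do; where speak speak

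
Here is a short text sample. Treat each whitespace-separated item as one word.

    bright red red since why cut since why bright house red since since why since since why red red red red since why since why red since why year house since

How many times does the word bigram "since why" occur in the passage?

7

Scanning the 30 overlapping bigram windows for "since why":
  position 4–5: since why
  position 7–8: since why
  position 13–14: since why
  position 16–17: since why
  position 22–23: since why
  position 24–25: since why
  position 27–28: since why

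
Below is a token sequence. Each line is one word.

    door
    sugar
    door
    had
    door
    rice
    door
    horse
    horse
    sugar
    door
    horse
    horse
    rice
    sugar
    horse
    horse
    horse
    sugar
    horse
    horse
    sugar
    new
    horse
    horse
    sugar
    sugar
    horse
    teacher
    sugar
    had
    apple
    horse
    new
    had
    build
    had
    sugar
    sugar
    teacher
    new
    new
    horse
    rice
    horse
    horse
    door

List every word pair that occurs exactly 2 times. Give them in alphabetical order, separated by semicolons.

Bigram counts meeting the condition (exactly 2 times):
  door horse: 2
  horse rice: 2
  new horse: 2
  sugar door: 2
  sugar sugar: 2

door horse; horse rice; new horse; sugar door; sugar sugar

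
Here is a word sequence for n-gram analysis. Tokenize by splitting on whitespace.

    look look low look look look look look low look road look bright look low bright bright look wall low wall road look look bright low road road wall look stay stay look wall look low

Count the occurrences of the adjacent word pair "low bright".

Scanning the 35 overlapping bigram windows for "low bright":
  position 15–16: low bright

1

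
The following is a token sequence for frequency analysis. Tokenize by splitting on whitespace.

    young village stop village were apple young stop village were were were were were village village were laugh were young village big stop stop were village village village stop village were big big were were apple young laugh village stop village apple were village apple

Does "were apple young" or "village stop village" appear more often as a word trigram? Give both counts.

"village stop village" (3 vs 2)

"were apple young": 2 occurrences
"village stop village": 3 occurrences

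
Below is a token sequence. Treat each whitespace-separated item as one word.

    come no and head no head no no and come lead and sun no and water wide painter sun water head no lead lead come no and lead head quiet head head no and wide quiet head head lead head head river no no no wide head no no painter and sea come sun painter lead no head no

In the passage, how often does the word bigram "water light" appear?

Scanning the 58 overlapping bigram windows for "water light":
  (none found)

0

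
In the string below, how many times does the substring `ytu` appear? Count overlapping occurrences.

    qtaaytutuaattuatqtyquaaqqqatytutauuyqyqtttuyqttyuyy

2

Sliding a length-3 window over the 51 characters (49 positions):
  position 5–7: ytu
  position 29–31: ytu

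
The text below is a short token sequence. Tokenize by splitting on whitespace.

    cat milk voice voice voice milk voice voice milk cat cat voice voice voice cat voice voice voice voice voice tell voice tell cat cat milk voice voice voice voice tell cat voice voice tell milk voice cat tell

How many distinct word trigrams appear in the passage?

22

39 tokens → 37 trigram windows in total.
Repeated trigrams (each contributes count−1 duplicates):
  voice voice voice: 7
  cat voice voice: 3
  milk voice voice: 3
  voice voice tell: 3
  cat milk voice: 2
  voice tell cat: 2
  voice voice milk: 2
15 duplicate windows → 37 − 15 = 22 distinct.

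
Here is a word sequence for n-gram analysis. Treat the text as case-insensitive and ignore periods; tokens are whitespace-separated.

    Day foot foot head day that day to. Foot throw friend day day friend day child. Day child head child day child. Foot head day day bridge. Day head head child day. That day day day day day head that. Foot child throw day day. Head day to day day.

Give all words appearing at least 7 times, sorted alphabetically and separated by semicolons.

day; head

Unigram counts meeting the condition (at least 7 times):
  day: 22
  head: 7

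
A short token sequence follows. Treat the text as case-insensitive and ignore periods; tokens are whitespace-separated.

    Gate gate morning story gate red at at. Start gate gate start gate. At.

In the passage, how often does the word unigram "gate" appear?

Scanning the 14 tokens for "gate":
  position 1: gate
  position 2: gate
  position 5: gate
  position 10: gate
  position 11: gate
  position 13: gate

6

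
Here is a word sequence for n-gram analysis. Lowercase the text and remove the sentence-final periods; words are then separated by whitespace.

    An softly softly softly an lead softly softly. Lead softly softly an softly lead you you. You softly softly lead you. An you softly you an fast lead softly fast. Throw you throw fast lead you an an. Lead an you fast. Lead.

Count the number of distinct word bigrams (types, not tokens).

43 tokens → 42 bigram windows in total.
Repeated bigrams (each contributes count−1 duplicates):
  softly softly: 5
  fast lead: 3
  lead softly: 3
  lead you: 3
  softly lead: 3
  you an: 3
  an lead: 2
  an softly: 2
  … (4 more repeated)
20 duplicate windows → 42 − 20 = 22 distinct.

22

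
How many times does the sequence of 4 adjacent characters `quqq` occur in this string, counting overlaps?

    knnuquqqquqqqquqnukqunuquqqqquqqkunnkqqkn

Sliding a length-4 window over the 41 characters (38 positions):
  position 5–8: quqq
  position 9–12: quqq
  position 24–27: quqq
  position 29–32: quqq

4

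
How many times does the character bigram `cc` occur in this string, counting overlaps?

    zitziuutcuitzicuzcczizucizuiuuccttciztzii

2

Sliding a length-2 window over the 41 characters (40 positions):
  position 18–19: cc
  position 31–32: cc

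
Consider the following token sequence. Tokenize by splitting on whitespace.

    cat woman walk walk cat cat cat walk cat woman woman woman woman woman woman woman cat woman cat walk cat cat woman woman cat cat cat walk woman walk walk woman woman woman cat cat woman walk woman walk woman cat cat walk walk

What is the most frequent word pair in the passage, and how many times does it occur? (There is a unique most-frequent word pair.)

Bigram frequencies (highest first):
  woman woman: 9
  cat cat: 7
  cat woman: 5
  woman cat: 5
  woman walk: 4
  cat walk: 4
  … (3 more, each ≤ 4)

"woman woman", 9 times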